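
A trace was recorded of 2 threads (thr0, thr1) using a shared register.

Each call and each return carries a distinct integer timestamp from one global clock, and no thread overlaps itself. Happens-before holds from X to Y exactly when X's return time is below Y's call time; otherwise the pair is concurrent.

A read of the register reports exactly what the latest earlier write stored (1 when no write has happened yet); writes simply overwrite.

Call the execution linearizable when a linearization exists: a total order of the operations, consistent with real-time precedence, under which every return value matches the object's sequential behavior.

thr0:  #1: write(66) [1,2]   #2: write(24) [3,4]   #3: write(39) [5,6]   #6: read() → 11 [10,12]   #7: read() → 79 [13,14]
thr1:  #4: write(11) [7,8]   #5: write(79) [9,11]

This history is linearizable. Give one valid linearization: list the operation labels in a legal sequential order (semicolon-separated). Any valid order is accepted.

1. #1 write(66), leaving value 66
2. #2 write(24), leaving value 24
3. #3 write(39), leaving value 39
4. #4 write(11), leaving value 11
5. #6 read() → 11, leaving value 11
6. #5 write(79), leaving value 79
7. #7 read() → 79, leaving value 79

#1; #2; #3; #4; #6; #5; #7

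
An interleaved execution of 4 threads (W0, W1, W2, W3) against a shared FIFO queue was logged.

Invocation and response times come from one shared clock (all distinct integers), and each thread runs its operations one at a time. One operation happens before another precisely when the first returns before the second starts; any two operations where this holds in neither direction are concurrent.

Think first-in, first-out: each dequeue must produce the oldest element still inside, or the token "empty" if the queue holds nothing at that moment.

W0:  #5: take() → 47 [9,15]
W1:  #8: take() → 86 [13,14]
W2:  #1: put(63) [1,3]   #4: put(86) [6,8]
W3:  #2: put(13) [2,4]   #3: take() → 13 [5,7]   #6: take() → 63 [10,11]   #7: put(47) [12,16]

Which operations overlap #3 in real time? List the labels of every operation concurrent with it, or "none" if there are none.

#4

#3 spans [5,7]: anything still running between times 5 and 7 counts as concurrent
#1 [1,3]: before
#2 [2,4]: before
#4 [6,8]: concurrent
#5 [9,15]: after
#6 [10,11]: after
#7 [12,16]: after
#8 [13,14]: after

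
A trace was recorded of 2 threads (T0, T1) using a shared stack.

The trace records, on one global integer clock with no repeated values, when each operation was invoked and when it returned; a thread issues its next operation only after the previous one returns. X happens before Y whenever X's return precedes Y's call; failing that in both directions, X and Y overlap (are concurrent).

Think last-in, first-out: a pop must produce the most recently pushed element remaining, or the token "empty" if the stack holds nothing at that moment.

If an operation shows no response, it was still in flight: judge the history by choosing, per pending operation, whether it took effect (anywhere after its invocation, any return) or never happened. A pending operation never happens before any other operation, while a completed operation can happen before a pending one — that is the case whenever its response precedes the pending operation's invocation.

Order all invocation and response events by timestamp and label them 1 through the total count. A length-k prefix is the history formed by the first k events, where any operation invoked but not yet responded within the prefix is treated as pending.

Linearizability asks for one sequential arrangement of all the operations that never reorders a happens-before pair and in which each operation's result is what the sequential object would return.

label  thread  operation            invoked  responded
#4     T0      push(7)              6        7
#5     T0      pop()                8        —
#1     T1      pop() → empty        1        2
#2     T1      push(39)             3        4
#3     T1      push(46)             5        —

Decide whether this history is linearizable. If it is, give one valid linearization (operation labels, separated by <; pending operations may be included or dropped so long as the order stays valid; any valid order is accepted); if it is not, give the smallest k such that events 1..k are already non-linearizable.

step 1: #1 pop() → empty — stack <>
step 2: #2 push(39) — stack <39>
step 3: #3 push(46) (pending, included) — stack <39,46>
step 4: #4 push(7) — stack <39,46,7>

linearizable — witness: #1 < #2 < #3 < #4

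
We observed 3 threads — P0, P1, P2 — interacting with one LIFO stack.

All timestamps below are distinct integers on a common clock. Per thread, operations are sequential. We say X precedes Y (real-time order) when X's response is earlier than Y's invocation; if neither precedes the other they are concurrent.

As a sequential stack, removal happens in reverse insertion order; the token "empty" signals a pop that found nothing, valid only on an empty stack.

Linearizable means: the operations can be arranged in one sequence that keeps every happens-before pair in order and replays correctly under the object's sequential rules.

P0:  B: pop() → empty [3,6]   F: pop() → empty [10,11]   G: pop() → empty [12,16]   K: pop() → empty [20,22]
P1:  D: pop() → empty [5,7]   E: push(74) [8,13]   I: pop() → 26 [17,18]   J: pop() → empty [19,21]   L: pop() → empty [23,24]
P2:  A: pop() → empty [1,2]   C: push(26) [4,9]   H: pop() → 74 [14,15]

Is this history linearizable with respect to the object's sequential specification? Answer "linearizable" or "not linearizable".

cut after 10 events: linearizable; cut after 11 events (F responds, time 11): not linearizable
no legal order exists: 6 real-time-consistent candidates over 5 completed LIFO stack operations, all rejected
no escape via the 1 pending operation (E): every completion choice fails
sample order A, B, C, D, F (pending dropped) stalls at step 4 — D pop() → empty has no legal effect
sample order A, B, D, C, F (pending dropped) stalls at step 5 — F pop() → empty has no legal effect

not linearizable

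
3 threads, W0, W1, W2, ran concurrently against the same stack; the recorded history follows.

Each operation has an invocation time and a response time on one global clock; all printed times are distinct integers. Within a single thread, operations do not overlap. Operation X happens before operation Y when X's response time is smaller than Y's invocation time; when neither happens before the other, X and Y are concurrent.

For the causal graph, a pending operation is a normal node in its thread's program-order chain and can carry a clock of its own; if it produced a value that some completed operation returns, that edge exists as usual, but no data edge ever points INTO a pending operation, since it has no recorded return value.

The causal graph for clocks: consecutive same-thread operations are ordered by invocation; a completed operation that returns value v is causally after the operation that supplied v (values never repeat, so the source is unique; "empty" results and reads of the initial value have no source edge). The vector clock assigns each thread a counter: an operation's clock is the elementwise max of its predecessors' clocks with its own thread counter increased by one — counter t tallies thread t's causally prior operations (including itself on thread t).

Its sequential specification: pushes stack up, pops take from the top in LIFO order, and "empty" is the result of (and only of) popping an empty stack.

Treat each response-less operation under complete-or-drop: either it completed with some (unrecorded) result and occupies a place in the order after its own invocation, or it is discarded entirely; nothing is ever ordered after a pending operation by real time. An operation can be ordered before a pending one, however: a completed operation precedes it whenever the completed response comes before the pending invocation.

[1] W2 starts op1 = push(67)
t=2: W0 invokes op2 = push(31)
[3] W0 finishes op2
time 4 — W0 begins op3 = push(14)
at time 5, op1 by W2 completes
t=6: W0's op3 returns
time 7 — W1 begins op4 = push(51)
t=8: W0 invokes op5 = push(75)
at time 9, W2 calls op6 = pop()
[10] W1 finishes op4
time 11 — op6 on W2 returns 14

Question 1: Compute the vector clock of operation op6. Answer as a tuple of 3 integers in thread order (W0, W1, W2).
Answer: (2, 0, 2)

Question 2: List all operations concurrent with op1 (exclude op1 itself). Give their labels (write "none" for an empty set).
Answer: op2, op3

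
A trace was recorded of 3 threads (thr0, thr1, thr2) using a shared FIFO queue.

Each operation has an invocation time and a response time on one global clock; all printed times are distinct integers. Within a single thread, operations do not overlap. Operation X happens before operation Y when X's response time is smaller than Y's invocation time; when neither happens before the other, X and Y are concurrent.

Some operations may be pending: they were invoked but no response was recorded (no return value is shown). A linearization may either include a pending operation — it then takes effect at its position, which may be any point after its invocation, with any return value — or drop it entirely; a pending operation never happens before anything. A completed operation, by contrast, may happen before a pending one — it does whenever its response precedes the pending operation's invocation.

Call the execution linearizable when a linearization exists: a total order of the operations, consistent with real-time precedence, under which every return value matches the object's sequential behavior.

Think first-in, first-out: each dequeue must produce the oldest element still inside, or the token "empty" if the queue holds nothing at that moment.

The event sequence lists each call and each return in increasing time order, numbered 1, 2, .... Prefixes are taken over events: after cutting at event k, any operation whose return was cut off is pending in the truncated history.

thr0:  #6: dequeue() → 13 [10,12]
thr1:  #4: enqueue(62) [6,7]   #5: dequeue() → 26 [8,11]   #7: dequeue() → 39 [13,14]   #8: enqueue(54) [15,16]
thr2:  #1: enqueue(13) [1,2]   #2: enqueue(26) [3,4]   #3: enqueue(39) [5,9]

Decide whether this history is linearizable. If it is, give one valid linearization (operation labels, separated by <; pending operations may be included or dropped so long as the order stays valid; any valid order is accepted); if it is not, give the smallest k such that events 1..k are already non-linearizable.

1. #1 enqueue(13), leaving queue <13>
2. #2 enqueue(26), leaving queue <13,26>
3. #3 enqueue(39), leaving queue <13,26,39>
4. #4 enqueue(62), leaving queue <13,26,39,62>
5. #6 dequeue() → 13, leaving queue <26,39,62>
6. #5 dequeue() → 26, leaving queue <39,62>
7. #7 dequeue() → 39, leaving queue <62>
8. #8 enqueue(54), leaving queue <62,54>

linearizable — witness: #1 < #2 < #3 < #4 < #6 < #5 < #7 < #8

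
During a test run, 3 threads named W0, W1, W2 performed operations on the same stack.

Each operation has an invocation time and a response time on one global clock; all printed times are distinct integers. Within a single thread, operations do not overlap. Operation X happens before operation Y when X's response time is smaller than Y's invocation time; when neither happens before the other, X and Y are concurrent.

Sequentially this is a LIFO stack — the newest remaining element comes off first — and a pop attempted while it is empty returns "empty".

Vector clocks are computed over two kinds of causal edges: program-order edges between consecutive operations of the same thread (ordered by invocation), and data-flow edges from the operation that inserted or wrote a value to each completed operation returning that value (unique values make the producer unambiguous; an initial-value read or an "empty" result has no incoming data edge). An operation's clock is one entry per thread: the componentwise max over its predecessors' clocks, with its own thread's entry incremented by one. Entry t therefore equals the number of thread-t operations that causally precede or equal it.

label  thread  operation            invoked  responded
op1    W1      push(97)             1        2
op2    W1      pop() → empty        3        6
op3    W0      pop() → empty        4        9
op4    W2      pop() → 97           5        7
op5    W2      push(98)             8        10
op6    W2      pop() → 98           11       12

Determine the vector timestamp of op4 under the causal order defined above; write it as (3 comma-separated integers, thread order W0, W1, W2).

(0, 1, 1)

op1 (invocation 1): nothing precedes it; W1's component alone gives (0, 1, 0)
op3 (invocation 4): nothing precedes it; W0's component alone gives (1, 0, 0)
op4 (invocation 5): componentwise max over VC(op1)=(0, 1, 0), +1 at W2, giving (0, 1, 1)
op2 (invocation 3): componentwise max over VC(op1)=(0, 1, 0), +1 at W1, giving (0, 2, 0)
op5 (invocation 8): componentwise max over VC(op4)=(0, 1, 1), +1 at W2, giving (0, 1, 2)
op6 (invocation 11): componentwise max over VC(op5)=(0, 1, 2), +1 at W2, giving (0, 1, 3)
target: VC(op4) = (0, 1, 1)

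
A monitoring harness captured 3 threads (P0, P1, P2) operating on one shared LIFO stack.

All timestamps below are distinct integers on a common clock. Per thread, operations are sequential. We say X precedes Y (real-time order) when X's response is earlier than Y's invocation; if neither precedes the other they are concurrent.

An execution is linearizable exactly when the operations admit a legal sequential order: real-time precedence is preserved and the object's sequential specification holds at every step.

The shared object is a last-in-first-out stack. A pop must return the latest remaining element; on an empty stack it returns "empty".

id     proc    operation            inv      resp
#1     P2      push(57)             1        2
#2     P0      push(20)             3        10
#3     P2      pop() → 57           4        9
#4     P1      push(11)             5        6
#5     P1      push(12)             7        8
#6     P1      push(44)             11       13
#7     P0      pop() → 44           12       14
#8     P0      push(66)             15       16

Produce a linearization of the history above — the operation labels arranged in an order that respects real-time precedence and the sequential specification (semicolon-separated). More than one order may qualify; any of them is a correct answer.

step 1: #1 push(57) — stack <57>
step 2: #3 pop() → 57 — stack <>
step 3: #2 push(20) — stack <20>
step 4: #4 push(11) — stack <20,11>
step 5: #5 push(12) — stack <20,11,12>
step 6: #6 push(44) — stack <20,11,12,44>
step 7: #7 pop() → 44 — stack <20,11,12>
step 8: #8 push(66) — stack <20,11,12,66>

#1; #3; #2; #4; #5; #6; #7; #8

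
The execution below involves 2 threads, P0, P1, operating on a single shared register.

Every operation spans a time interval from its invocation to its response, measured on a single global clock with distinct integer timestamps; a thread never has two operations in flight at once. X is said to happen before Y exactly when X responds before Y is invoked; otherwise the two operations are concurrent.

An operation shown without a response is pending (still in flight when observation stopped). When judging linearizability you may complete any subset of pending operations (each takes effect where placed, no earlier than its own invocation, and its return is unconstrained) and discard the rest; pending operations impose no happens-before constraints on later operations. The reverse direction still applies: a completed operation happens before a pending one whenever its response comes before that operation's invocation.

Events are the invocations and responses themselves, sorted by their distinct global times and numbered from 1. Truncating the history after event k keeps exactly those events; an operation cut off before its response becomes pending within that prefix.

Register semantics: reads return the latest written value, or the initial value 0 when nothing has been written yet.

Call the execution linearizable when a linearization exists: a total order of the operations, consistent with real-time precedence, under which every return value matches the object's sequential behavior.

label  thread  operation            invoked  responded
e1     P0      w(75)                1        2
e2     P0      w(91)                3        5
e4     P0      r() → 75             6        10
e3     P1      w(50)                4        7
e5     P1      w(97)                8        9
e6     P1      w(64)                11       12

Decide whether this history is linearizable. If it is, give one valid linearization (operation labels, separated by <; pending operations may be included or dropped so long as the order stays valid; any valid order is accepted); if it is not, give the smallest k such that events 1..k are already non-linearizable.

cut after 9 events: linearizable; cut after 10 events (e4 responds, time 10): not linearizable
real-time-consistent orders of the 5 completed operations: 5 — all fail the register replay
for example e1, e2, e3, e4, e5 fails at step 4: e4 r() → 75 is not legal there
for example e1, e2, e3, e5, e4 fails at step 5: e4 r() → 75 is not legal there

not linearizable — minimal violating prefix: 10 events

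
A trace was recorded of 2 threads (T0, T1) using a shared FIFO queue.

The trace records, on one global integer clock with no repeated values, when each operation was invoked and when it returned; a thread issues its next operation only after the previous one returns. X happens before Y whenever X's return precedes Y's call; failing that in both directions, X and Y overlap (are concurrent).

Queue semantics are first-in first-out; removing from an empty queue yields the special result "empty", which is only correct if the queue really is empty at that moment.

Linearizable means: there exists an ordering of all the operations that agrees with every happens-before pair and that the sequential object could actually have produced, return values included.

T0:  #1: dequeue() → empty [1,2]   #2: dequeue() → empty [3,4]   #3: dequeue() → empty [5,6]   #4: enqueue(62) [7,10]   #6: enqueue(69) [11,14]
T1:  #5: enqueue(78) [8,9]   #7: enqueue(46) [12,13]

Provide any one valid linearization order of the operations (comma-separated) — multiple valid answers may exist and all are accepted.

#1, #2, #3, #4, #5, #6, #7

1. #1 dequeue() → empty, leaving queue <>
2. #2 dequeue() → empty, leaving queue <>
3. #3 dequeue() → empty, leaving queue <>
4. #4 enqueue(62), leaving queue <62>
5. #5 enqueue(78), leaving queue <62,78>
6. #6 enqueue(69), leaving queue <62,78,69>
7. #7 enqueue(46), leaving queue <62,78,69,46>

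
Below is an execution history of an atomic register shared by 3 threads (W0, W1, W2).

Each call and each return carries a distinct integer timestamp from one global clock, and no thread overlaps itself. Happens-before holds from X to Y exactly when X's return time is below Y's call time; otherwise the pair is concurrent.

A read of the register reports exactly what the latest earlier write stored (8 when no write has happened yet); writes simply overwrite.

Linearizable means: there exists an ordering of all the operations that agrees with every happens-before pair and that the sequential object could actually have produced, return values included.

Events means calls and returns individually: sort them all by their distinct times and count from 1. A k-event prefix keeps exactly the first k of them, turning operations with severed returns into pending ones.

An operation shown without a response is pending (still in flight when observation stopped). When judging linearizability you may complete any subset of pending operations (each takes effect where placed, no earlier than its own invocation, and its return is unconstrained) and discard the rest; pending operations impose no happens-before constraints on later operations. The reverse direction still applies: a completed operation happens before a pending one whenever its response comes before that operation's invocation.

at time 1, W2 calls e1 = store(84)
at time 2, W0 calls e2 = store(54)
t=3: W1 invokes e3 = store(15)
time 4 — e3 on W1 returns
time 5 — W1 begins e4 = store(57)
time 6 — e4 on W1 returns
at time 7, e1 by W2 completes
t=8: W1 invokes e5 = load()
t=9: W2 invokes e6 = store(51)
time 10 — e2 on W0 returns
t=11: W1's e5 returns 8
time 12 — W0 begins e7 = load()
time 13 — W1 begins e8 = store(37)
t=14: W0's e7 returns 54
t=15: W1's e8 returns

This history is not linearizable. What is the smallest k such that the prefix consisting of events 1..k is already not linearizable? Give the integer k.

events 1..10 are linearizable; a witness order is e1, e2, e3, e4:
after step 1 (e1 store(84)): value 84
after step 2 (e2 store(54)): value 54
after step 3 (e3 store(15)): value 15
after step 4 (e4 store(57)): value 57
once event 11 joins (e5's response, time 11), exhaustive search finds no witness
completion choices over the 1 pending operation (e6) were checked; none helps
sample order e1, e2, e3, e4, e5 (pending dropped) stalls at step 5 — e5 load() → 8 has no legal effect
sample order e1, e3, e2, e4, e5 (pending dropped) stalls at step 5 — e5 load() → 8 has no legal effect

11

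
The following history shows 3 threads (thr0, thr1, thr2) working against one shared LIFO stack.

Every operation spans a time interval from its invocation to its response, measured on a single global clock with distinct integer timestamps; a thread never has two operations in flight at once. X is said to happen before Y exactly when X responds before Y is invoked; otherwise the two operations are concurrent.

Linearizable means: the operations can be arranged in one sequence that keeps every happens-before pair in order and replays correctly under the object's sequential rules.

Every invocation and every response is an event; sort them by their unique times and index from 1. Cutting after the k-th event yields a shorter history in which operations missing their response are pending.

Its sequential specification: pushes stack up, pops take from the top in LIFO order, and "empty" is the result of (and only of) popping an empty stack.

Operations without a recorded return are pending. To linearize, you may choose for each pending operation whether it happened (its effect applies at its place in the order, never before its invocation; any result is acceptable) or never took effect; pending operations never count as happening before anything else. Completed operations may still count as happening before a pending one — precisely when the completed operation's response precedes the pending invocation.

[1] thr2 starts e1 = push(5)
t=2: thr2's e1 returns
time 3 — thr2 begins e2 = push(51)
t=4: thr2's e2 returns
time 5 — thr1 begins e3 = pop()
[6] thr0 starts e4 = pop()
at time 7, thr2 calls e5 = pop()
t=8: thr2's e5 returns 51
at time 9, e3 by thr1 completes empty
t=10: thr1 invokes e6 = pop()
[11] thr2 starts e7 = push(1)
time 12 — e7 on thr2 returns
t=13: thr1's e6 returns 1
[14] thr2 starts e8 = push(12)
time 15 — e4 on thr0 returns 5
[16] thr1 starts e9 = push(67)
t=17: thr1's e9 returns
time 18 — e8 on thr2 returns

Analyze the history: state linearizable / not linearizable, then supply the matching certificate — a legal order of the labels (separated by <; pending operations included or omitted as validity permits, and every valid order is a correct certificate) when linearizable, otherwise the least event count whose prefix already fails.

after step 1 (e1 push(5)): stack <5>
after step 2 (e2 push(51)): stack <5,51>
after step 3 (e5 pop() → 51): stack <5>
after step 4 (e4 pop() → 5): stack <>
after step 5 (e3 pop() → empty): stack <>
after step 6 (e7 push(1)): stack <1>
after step 7 (e6 pop() → 1): stack <>
after step 8 (e8 push(12)): stack <12>
after step 9 (e9 push(67)): stack <12,67>

linearizable — witness: e1 < e2 < e5 < e4 < e3 < e7 < e6 < e8 < e9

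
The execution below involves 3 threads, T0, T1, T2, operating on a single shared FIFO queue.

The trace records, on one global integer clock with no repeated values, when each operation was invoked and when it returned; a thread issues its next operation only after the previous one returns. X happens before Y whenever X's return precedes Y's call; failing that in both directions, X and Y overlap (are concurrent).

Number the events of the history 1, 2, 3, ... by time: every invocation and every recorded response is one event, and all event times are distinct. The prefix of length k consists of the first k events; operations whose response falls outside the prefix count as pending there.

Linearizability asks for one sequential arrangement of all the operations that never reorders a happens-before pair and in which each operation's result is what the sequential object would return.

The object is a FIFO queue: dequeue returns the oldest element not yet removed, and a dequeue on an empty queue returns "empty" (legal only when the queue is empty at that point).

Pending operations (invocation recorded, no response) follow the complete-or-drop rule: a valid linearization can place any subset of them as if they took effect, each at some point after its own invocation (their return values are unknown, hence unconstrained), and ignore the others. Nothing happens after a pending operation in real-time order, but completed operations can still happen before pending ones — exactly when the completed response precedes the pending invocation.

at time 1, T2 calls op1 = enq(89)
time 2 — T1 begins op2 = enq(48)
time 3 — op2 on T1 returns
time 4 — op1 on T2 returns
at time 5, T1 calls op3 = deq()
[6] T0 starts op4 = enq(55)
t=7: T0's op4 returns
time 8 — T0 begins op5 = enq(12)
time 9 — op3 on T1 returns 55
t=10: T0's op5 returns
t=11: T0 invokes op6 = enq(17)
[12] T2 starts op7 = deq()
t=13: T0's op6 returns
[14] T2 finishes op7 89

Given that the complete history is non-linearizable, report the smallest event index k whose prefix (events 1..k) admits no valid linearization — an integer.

9

a valid linearization of events 1..8 exists, for instance op1, op2, op3, op4:
1. op1 enq(89), leaving queue <89>
2. op2 enq(48), leaving queue <89,48>
3. op3 deq() (pending, included), leaving queue <48>
4. op4 enq(55), leaving queue <48,55>
event 9 — op3's response, time 9 — after it, nothing linearizes
no escape via the 1 pending operation (op5): every completion choice fails
sample order op1, op2, op3, op4 (pending dropped) stalls at step 3 — op3 deq() → 55 has no legal effect
sample order op1, op2, op4, op3 (pending dropped) stalls at step 4 — op3 deq() → 55 has no legal effect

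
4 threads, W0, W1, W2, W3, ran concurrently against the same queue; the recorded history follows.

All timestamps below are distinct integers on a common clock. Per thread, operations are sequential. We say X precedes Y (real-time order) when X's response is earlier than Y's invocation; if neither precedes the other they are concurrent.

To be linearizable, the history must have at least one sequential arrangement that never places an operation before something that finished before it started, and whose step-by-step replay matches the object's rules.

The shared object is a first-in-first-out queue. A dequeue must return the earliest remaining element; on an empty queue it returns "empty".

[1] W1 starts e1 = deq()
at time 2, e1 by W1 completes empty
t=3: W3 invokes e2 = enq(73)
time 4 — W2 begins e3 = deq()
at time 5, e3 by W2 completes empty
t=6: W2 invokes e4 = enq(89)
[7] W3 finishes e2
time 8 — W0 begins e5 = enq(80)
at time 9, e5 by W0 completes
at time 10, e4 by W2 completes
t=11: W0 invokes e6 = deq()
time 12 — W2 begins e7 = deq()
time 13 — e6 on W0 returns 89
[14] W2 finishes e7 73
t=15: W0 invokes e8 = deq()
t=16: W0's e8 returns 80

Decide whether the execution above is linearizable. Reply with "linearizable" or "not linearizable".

witness order: e1, e3, e2, e4, e5, e7, e6, e8
step 1: e1 deq() → empty — queue <>
step 2: e3 deq() → empty — queue <>
step 3: e2 enq(73) — queue <73>
step 4: e4 enq(89) — queue <73,89>
step 5: e5 enq(80) — queue <73,89,80>
step 6: e7 deq() → 73 — queue <89,80>
step 7: e6 deq() → 89 — queue <80>
step 8: e8 deq() → 80 — queue <>

linearizable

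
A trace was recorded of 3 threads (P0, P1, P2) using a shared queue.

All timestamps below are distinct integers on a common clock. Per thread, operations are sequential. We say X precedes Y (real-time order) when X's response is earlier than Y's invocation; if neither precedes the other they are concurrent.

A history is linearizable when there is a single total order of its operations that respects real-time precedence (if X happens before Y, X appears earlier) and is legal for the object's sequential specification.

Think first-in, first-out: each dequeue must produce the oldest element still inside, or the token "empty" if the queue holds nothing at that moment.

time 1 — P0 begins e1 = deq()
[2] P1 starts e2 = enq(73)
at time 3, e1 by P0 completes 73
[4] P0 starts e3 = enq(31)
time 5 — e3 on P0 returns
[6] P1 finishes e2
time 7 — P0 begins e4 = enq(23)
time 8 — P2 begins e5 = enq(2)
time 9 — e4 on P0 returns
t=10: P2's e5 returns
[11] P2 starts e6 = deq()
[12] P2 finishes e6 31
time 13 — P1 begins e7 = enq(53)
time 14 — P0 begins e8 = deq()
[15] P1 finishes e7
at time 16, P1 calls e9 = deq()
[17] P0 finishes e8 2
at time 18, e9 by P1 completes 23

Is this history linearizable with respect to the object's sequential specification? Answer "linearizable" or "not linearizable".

linearizable

one valid linearization: e2, e1, e3, e4, e5, e6, e7, e9, e8
1. e2 enq(73), leaving queue <73>
2. e1 deq() → 73, leaving queue <>
3. e3 enq(31), leaving queue <31>
4. e4 enq(23), leaving queue <31,23>
5. e5 enq(2), leaving queue <31,23,2>
6. e6 deq() → 31, leaving queue <23,2>
7. e7 enq(53), leaving queue <23,2,53>
8. e9 deq() → 23, leaving queue <2,53>
9. e8 deq() → 2, leaving queue <53>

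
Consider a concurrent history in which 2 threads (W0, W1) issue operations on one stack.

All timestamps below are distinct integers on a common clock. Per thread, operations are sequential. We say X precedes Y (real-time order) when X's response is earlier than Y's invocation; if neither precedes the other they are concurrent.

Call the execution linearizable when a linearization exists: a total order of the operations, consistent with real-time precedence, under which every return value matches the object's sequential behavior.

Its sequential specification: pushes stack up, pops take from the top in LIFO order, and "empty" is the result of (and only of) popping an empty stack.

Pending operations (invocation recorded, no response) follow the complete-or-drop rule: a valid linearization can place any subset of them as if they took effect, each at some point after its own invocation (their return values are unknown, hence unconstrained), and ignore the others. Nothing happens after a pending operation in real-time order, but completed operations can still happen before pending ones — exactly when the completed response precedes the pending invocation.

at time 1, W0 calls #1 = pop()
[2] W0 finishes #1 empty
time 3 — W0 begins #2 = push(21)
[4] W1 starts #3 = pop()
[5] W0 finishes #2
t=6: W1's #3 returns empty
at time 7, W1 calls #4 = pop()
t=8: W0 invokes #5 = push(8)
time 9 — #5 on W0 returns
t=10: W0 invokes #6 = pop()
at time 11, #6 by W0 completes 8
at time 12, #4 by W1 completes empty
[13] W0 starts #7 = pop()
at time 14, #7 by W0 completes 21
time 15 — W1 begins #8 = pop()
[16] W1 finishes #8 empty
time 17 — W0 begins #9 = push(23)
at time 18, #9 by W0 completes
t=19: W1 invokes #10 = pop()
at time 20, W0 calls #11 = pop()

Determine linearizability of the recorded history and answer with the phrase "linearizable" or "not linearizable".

not linearizable

prefix check: 1..11 passes, 1..12 fails once #4's time-12 response joins
all 6 real-time-respecting orders fail — 6 completed stack operations, no legal replay
e.g. #1, #2, #3, #4, #5, #6: illegal at step 3, since #3 pop() → empty cannot apply there
e.g. #1, #2, #3, #5, #4, #6: illegal at step 3, since #3 pop() → empty cannot apply there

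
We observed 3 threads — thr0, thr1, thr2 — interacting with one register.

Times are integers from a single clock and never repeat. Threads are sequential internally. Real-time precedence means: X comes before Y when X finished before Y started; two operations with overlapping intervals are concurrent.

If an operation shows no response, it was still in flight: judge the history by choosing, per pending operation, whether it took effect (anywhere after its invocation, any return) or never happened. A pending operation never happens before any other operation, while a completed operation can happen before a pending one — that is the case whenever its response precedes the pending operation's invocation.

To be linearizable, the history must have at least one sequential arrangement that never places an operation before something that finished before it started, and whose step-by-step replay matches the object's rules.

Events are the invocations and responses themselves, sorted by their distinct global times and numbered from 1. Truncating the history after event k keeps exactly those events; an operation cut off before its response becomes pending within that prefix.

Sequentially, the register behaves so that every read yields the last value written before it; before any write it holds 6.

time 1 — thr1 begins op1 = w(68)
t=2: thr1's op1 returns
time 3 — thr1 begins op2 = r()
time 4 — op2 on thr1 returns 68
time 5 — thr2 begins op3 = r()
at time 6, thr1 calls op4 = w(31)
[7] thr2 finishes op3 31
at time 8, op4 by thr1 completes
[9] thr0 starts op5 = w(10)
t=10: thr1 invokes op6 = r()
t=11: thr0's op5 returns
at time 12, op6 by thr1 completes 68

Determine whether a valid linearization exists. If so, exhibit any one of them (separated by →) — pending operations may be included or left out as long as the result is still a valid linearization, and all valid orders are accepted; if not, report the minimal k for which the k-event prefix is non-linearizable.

the violation lands at event 12, op6's response at time 12: events 1..11 linearize, events 1..12 do not
real-time-consistent orders of the 6 completed operations: 4 — all fail the register replay
for example op1, op2, op3, op4, op5, op6 fails at step 3: op3 r() → 31 is not legal there
for example op1, op2, op3, op4, op6, op5 fails at step 3: op3 r() → 31 is not legal there

not linearizable — minimal violating prefix: 12 events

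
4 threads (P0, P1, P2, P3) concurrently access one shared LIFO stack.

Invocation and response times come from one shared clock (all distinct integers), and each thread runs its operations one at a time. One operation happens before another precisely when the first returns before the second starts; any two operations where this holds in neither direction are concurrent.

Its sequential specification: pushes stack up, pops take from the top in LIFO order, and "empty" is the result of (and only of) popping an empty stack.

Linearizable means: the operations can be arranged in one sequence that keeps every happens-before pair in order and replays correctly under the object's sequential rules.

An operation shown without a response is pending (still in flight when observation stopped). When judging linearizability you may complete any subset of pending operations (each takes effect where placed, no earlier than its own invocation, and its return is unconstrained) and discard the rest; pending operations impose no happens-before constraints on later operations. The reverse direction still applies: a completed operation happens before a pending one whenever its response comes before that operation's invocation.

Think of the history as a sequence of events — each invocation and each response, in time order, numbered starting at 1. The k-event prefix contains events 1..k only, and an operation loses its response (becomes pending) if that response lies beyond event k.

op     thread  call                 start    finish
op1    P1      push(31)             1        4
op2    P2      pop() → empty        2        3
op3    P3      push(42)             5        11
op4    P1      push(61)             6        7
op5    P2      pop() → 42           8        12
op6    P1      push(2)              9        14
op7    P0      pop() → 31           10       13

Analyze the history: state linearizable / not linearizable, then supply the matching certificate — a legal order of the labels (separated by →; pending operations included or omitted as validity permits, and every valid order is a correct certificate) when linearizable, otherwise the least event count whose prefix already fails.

not linearizable — minimal violating prefix: 13 events

already the first 13 events (up to op7's response at time 13) admit no linearization; the first 12 still do
6 completed operations, 16 real-time-consistent orders — every LIFO stack replay fails
include/drop combinations of the 1 pending operation (op6) were all tried; none helps
for example op1, op2, op3, op4, op5, op7 (pending dropped) fails at step 2: op2 pop() → empty is not legal there
for example op1, op2, op3, op4, op7, op5 (pending dropped) fails at step 2: op2 pop() → empty is not legal there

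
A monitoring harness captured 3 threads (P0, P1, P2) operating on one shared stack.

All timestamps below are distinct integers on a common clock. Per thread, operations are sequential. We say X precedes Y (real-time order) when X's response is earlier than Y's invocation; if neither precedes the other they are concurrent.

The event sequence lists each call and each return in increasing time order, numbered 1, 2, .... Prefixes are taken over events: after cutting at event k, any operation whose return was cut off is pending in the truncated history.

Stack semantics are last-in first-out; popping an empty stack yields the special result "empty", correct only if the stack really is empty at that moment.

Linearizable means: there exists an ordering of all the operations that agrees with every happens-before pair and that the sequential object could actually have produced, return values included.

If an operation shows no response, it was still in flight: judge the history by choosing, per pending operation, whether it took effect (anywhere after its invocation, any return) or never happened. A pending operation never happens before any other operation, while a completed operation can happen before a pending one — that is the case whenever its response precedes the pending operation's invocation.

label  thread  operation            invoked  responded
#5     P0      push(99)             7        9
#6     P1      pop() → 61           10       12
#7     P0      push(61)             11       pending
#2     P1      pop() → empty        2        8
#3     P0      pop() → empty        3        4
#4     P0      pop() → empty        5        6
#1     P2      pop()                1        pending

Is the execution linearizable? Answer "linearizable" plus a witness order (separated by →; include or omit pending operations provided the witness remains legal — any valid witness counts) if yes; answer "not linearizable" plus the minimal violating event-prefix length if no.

linearizable — witness: #1 → #2 → #3 → #4 → #5 → #7 → #6

after step 1 (#1 pop() (pending, included)): stack <>
after step 2 (#2 pop() → empty): stack <>
after step 3 (#3 pop() → empty): stack <>
after step 4 (#4 pop() → empty): stack <>
after step 5 (#5 push(99)): stack <99>
after step 6 (#7 push(61) (pending, included)): stack <99,61>
after step 7 (#6 pop() → 61): stack <99>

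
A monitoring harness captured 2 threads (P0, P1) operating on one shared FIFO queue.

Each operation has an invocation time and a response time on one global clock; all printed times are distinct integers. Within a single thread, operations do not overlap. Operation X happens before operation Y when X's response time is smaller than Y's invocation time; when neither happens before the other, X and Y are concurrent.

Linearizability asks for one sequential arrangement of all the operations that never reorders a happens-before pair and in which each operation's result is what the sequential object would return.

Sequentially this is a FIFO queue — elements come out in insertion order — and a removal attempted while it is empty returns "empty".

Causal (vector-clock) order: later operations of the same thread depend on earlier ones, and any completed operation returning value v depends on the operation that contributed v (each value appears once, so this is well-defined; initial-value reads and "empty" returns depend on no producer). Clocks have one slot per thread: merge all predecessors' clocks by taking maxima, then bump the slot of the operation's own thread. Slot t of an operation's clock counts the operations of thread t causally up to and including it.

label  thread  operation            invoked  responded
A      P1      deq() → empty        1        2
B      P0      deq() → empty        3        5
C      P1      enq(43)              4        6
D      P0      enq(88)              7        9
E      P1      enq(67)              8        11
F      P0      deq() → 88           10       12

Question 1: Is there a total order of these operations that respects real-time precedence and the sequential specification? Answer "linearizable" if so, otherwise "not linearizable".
not linearizable

already the first 12 events (up to F's response at time 12) admit no linearization; the first 11 still do
all 6 real-time-respecting orders fail — 6 completed FIFO queue operations, no legal replay
one such order, A, B, C, D, E, F, breaks at step 6 where F deq() → 88 is illegal
one such order, A, B, C, D, F, E, breaks at step 5 where F deq() → 88 is illegal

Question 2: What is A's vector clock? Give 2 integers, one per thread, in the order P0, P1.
(0, 1)

A, invoked 1, has no incoming edges; only P1's bump applies → (0, 1)
B, invoked 3, has no incoming edges; only P0's bump applies → (1, 0)
merge at C (invoked 4): VC(A)=(0, 1), own-thread bump on P1 → (0, 2)
merge at D (invoked 7): VC(B)=(1, 0), own-thread bump on P0 → (2, 0)
merge at E (invoked 8): VC(C)=(0, 2), own-thread bump on P1 → (0, 3)
merge at F (invoked 10): VC(D)=(2, 0), own-thread bump on P0 → (3, 0)
target: VC(A) = (0, 1)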